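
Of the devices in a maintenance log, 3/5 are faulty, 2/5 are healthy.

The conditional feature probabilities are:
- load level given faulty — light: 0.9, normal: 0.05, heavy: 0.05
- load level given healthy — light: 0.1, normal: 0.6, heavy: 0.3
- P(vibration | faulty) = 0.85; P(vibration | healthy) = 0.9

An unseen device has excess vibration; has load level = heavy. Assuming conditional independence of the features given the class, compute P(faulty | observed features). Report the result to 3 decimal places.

0.191

faulty: 0.6 × 0.05 × 0.85 = 0.0255
healthy: 0.4 × 0.3 × 0.9 = 0.108
P(faulty | x) = 0.0255 / 0.1335 ≈ 0.191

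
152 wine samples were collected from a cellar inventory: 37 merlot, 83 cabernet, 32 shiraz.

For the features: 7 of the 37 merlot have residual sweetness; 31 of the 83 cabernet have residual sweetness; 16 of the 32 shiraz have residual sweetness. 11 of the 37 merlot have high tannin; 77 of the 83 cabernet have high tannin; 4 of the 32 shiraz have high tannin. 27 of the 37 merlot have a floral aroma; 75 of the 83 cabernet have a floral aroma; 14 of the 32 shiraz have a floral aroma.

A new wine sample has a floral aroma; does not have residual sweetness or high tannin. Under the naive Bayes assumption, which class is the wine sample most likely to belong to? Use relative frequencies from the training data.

merlot

merlot: (37/152) × (30/37) × (26/37) × (27/37) ≈ 0.101207
cabernet: (83/152) × (52/83) × (6/83) × (75/83) ≈ 0.0223468
shiraz: (32/152) × (16/32) × (28/32) × (14/32) ≈ 0.0402961
Highest score → merlot.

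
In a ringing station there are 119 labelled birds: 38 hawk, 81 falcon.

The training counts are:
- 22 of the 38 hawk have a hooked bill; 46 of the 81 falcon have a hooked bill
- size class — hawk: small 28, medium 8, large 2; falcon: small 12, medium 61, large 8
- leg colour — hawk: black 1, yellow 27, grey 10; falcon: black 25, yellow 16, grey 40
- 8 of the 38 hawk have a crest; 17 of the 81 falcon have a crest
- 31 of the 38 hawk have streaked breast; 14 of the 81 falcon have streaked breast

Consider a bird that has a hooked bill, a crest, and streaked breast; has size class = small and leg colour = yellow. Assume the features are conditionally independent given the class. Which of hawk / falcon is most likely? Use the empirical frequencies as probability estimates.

hawk: (38/119) × (22/38) × (28/38) × (27/38) × (8/38) × (31/38) ≈ 0.0166232
falcon: (81/119) × (46/81) × (12/81) × (16/81) × (17/81) × (14/81) ≈ 0.000410345
Highest score → hawk.

hawk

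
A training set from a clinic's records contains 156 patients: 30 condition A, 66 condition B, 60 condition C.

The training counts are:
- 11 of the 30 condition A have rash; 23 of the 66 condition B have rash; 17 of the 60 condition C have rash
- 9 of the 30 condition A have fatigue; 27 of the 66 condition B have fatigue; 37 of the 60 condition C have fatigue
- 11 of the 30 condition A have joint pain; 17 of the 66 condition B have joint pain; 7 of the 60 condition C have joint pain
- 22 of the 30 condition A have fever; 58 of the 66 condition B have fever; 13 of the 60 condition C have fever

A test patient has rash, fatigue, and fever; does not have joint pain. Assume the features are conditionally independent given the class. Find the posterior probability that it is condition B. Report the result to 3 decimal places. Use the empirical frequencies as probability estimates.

0.634

condition A: (30/156) × (11/30) × (9/30) × (19/30) × (22/30) ≈ 0.00982479
condition B: (66/156) × (23/66) × (27/66) × (49/66) × (58/66) ≈ 0.0393513
condition C: (60/156) × (17/60) × (37/60) × (53/60) × (13/60) ≈ 0.0128615
P(condition B | x) = 0.0393513 / 0.06203759 ≈ 0.634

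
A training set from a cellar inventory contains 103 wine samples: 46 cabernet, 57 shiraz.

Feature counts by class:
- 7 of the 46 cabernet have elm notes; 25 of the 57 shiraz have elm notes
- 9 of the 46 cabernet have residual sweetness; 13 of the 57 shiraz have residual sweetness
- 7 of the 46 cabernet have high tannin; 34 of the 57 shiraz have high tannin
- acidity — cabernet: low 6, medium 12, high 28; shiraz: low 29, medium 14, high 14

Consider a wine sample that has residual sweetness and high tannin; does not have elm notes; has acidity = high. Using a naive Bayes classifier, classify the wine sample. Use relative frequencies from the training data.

shiraz

cabernet: (46/103) × (39/46) × (9/46) × (7/46) × (28/46) ≈ 0.00686203
shiraz: (57/103) × (32/57) × (13/57) × (34/57) × (14/57) ≈ 0.010381
Highest score → shiraz.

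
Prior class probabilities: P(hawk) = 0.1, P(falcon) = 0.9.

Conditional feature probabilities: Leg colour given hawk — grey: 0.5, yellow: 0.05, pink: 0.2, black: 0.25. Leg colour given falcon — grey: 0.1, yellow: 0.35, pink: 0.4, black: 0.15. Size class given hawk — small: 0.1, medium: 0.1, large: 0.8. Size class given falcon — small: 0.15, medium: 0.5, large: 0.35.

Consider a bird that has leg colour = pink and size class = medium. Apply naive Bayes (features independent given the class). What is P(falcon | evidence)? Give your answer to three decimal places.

hawk: 0.1 × 0.2 × 0.1 = 0.002
falcon: 0.9 × 0.4 × 0.5 = 0.18
P(falcon | x) = 0.18 / 0.182 ≈ 0.989

0.989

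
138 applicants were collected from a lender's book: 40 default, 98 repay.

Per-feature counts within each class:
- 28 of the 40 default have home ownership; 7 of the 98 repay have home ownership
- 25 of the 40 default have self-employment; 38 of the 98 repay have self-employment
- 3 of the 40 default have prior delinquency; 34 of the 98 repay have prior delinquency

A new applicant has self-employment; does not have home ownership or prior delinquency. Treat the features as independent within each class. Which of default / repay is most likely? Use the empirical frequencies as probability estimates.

default: (40/138) × (12/40) × (25/40) × (37/40) ≈ 0.0502717
repay: (98/138) × (91/98) × (38/98) × (64/98) ≈ 0.166984
Highest score → repay.

repay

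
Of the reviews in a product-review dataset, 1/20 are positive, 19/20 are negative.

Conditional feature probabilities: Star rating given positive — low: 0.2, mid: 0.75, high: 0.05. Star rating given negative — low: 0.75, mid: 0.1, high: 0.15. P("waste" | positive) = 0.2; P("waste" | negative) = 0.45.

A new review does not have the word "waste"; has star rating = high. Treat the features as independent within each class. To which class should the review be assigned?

negative

positive: 0.05 × 0.05 × (1−0.2) = 0.002
negative: 0.95 × 0.15 × (1−0.45) = 0.078375
Highest score → negative.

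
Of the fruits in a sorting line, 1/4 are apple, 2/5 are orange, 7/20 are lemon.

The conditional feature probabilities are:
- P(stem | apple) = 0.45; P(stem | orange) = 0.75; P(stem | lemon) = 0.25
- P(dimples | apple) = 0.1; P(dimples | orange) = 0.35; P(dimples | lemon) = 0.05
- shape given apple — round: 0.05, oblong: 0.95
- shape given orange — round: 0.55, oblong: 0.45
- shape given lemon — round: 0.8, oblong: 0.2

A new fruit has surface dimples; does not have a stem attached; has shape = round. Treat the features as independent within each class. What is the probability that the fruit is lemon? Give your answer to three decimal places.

0.345

apple: 0.25 × (1−0.45) × 0.1 × 0.05 = 0.0006875
orange: 0.4 × (1−0.75) × 0.35 × 0.55 = 0.01925
lemon: 0.35 × (1−0.25) × 0.05 × 0.8 = 0.0105
P(lemon | x) = 0.0105 / 0.0304375 ≈ 0.345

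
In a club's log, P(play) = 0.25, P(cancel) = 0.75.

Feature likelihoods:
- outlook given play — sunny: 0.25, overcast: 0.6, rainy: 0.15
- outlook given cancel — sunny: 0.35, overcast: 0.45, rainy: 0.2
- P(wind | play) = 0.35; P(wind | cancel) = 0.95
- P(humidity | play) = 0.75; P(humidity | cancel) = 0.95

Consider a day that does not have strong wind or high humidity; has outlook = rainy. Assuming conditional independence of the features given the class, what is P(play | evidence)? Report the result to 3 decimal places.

play: 0.25 × 0.15 × (1−0.35) × (1−0.75) = 0.00609375
cancel: 0.75 × 0.2 × (1−0.95) × (1−0.95) = 0.000375
P(play | x) = 0.00609375 / 0.00646875 ≈ 0.942

0.942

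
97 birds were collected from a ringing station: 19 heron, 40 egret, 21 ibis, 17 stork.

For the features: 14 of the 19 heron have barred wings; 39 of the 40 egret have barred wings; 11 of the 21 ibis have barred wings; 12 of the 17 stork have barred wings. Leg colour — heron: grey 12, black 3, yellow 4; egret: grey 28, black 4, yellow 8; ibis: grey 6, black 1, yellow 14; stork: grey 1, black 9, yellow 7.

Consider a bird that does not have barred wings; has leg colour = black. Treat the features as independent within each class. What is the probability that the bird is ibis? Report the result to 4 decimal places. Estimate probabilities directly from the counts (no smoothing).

0.1187

heron: (19/97) × (5/19) × (3/19) ≈ 0.0081389
egret: (40/97) × (1/40) × (4/40) ≈ 0.00103093
ibis: (21/97) × (10/21) × (1/21) ≈ 0.00490918
stork: (17/97) × (5/17) × (9/17) ≈ 0.0272893
P(ibis | x) = 0.00490918 / 0.04136831 ≈ 0.1187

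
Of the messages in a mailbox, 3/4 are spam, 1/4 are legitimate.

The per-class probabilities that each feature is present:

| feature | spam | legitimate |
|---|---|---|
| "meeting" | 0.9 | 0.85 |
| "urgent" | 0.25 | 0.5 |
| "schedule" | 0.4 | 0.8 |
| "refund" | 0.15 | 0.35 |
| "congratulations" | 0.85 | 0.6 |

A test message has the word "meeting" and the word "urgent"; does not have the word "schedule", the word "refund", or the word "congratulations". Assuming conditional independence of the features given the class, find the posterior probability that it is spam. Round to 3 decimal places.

0.700

spam: 0.75 × 0.9 × 0.25 × (1−0.4) × (1−0.15) × (1−0.85) = 0.012909375
legitimate: 0.25 × 0.85 × 0.5 × (1−0.8) × (1−0.35) × (1−0.6) = 0.005525
P(spam | x) = 0.012909375 / 0.018434375 ≈ 0.700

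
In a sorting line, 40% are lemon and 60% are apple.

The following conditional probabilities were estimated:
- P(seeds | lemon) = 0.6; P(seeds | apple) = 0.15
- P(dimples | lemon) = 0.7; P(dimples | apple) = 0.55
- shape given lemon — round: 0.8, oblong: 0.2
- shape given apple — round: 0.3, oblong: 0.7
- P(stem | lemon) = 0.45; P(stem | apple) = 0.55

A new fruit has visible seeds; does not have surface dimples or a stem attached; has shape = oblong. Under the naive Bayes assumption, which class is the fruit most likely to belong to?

apple

lemon: 0.4 × 0.6 × (1−0.7) × 0.2 × (1−0.45) = 0.00792
apple: 0.6 × 0.15 × (1−0.55) × 0.7 × (1−0.55) = 0.0127575
Highest score → apple.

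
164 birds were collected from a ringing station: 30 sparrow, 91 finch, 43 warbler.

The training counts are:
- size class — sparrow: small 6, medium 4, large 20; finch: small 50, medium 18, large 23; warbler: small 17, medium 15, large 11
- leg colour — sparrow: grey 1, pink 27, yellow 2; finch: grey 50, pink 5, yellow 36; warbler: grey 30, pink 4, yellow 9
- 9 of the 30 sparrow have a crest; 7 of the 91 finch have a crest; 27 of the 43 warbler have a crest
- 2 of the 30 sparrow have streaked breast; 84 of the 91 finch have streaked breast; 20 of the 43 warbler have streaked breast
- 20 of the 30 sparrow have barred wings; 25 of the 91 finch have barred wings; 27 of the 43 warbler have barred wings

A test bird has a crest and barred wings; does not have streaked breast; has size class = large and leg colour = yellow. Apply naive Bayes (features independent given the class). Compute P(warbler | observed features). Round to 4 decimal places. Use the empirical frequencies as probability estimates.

sparrow: (30/164) × (20/30) × (2/30) × (9/30) × (28/30) × (20/30) ≈ 0.00151762
finch: (91/164) × (23/91) × (36/91) × (7/91) × (7/91) × (25/91) ≈ 0.0000901897
warbler: (43/164) × (11/43) × (9/43) × (27/43) × (23/43) × (27/43) ≈ 0.00296055
P(warbler | x) = 0.00296055 / 0.0045683597 ≈ 0.6481

0.6481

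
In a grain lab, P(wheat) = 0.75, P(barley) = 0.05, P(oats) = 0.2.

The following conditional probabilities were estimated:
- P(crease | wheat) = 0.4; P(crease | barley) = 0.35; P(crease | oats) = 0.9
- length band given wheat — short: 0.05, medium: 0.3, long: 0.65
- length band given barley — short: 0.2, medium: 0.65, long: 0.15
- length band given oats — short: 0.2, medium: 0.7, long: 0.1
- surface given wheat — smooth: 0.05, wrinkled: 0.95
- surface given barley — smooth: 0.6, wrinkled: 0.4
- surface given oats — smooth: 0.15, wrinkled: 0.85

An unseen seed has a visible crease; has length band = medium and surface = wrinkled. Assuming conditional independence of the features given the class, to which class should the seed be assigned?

wheat: 0.75 × 0.4 × 0.3 × 0.95 = 0.0855
barley: 0.05 × 0.35 × 0.65 × 0.4 = 0.00455
oats: 0.2 × 0.9 × 0.7 × 0.85 = 0.1071
Highest score → oats.

oats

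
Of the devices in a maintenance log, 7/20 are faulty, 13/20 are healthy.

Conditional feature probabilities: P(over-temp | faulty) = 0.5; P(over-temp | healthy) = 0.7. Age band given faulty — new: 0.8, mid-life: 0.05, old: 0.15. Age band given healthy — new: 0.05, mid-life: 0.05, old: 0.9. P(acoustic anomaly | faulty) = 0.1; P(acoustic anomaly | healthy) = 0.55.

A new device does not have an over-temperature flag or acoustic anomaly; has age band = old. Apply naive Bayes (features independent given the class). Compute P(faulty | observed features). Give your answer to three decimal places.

faulty: 0.35 × (1−0.5) × 0.15 × (1−0.1) = 0.023625
healthy: 0.65 × (1−0.7) × 0.9 × (1−0.55) = 0.078975
P(faulty | x) = 0.023625 / 0.1026 ≈ 0.230

0.230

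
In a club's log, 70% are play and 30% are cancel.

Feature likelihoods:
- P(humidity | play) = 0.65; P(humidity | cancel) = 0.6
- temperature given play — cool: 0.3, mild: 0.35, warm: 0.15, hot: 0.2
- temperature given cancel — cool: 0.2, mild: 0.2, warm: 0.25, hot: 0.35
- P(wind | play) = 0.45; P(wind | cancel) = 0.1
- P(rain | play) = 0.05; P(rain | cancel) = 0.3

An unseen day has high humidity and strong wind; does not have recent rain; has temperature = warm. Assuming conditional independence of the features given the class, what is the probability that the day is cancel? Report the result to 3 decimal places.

play: 0.7 × 0.65 × 0.15 × 0.45 × (1−0.05) = 0.029176875
cancel: 0.3 × 0.6 × 0.25 × 0.1 × (1−0.3) = 0.00315
P(cancel | x) = 0.00315 / 0.032326875 ≈ 0.097

0.097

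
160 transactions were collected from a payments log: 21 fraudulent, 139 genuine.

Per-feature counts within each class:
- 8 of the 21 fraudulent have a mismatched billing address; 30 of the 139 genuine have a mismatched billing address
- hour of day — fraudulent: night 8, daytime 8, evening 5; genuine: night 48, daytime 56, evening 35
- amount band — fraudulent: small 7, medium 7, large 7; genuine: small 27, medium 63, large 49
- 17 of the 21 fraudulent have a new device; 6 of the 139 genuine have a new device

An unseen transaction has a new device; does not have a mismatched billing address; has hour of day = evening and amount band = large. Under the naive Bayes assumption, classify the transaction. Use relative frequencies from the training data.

fraudulent

fraudulent: (21/160) × (13/21) × (5/21) × (7/21) × (17/21) ≈ 0.00522014
genuine: (139/160) × (109/139) × (35/139) × (49/139) × (6/139) ≈ 0.00261022
Highest score → fraudulent.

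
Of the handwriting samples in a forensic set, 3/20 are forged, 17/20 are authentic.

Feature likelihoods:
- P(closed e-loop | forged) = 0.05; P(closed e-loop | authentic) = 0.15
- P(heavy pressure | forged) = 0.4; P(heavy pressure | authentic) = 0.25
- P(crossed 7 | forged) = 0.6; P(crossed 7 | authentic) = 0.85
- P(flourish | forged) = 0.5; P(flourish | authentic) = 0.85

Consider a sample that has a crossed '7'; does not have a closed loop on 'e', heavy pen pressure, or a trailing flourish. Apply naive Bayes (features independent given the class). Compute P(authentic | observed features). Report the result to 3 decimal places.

0.729

forged: 0.15 × (1−0.05) × (1−0.4) × 0.6 × (1−0.5) = 0.02565
authentic: 0.85 × (1−0.15) × (1−0.25) × 0.85 × (1−0.85) = 0.0690890625
P(authentic | x) = 0.0690890625 / 0.0947390625 ≈ 0.729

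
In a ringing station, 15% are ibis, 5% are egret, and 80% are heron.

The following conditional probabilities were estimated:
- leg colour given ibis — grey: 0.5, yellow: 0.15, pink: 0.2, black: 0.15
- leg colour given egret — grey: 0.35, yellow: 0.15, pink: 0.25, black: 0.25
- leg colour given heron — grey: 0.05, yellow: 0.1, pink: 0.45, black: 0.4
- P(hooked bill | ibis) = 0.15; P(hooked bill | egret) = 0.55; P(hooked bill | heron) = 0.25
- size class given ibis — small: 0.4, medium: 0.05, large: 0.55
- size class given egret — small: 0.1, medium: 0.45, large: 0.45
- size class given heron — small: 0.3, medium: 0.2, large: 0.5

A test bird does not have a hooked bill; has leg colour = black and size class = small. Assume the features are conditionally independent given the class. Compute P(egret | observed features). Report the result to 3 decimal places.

ibis: 0.15 × 0.15 × (1−0.15) × 0.4 = 0.00765
egret: 0.05 × 0.25 × (1−0.55) × 0.1 = 0.0005625
heron: 0.8 × 0.4 × (1−0.25) × 0.3 = 0.072
P(egret | x) = 0.0005625 / 0.0802125 ≈ 0.007

0.007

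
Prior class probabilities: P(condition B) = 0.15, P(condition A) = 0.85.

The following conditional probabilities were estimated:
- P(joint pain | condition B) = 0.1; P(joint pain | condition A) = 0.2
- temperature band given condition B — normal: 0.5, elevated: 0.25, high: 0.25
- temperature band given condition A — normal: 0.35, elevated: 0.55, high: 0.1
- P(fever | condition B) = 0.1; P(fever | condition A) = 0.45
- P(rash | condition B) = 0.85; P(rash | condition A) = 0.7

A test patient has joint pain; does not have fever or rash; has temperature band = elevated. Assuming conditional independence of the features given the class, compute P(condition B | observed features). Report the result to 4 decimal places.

condition B: 0.15 × 0.1 × 0.25 × (1−0.1) × (1−0.85) = 0.00050625
condition A: 0.85 × 0.2 × 0.55 × (1−0.45) × (1−0.7) = 0.0154275
P(condition B | x) = 0.00050625 / 0.01593375 ≈ 0.0318

0.0318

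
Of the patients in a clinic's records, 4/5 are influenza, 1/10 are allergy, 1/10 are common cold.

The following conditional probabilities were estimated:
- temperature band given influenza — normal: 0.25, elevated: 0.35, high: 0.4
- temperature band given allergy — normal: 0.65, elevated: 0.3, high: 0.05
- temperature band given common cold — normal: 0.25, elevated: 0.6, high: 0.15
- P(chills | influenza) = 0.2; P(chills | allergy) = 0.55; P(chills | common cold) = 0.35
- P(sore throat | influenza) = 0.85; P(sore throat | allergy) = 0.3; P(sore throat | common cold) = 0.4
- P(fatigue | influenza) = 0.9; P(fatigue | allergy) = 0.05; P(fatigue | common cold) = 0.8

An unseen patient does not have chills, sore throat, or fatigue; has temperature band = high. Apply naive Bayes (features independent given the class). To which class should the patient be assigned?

influenza

influenza: 0.8 × 0.4 × (1−0.2) × (1−0.85) × (1−0.9) = 0.00384
allergy: 0.1 × 0.05 × (1−0.55) × (1−0.3) × (1−0.05) = 0.00149625
common cold: 0.1 × 0.15 × (1−0.35) × (1−0.4) × (1−0.8) = 0.00117
Highest score → influenza.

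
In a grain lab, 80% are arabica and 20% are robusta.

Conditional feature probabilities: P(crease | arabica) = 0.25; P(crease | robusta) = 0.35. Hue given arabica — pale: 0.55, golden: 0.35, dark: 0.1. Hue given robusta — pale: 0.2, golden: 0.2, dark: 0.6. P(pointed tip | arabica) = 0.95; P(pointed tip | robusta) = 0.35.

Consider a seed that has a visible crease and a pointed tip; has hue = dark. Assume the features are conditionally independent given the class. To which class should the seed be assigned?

arabica: 0.8 × 0.25 × 0.1 × 0.95 = 0.019
robusta: 0.2 × 0.35 × 0.6 × 0.35 = 0.0147
Highest score → arabica.

arabica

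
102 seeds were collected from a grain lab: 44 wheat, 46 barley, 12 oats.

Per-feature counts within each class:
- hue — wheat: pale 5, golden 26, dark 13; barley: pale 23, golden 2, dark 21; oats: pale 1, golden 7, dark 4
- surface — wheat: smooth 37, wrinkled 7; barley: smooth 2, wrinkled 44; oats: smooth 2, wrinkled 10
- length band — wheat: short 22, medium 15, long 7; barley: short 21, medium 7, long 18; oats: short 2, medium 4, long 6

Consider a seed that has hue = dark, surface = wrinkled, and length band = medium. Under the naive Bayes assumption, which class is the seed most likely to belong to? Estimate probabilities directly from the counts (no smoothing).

barley

wheat: (44/102) × (13/44) × (7/44) × (15/44) ≈ 0.00691237
barley: (46/102) × (21/46) × (44/46) × (7/46) ≈ 0.0299678
oats: (12/102) × (4/12) × (10/12) × (4/12) ≈ 0.0108932
Highest score → barley.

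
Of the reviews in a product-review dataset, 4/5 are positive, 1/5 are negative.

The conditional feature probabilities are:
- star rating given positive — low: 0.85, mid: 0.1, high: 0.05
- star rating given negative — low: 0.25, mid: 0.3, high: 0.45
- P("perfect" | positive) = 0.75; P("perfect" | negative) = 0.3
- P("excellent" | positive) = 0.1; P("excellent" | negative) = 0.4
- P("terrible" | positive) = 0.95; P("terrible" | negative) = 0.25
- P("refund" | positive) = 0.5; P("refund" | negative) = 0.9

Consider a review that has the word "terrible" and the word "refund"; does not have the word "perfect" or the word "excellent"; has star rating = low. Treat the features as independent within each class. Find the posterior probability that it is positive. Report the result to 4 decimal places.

positive: 0.8 × 0.85 × (1−0.75) × (1−0.1) × 0.95 × 0.5 = 0.072675
negative: 0.2 × 0.25 × (1−0.3) × (1−0.4) × 0.25 × 0.9 = 0.004725
P(positive | x) = 0.072675 / 0.0774 ≈ 0.9390

0.9390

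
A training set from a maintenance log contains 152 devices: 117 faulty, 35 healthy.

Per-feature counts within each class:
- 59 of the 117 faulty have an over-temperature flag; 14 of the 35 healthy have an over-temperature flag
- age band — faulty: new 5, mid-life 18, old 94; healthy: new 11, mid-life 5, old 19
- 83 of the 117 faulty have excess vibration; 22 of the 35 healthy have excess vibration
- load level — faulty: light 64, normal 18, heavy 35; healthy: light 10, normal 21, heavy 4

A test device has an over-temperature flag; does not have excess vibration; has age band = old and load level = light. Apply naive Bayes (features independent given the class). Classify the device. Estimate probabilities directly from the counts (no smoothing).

faulty: (117/152) × (59/117) × (94/117) × (34/117) × (64/117) ≈ 0.0495721
healthy: (35/152) × (14/35) × (19/35) × (13/35) × (10/35) ≈ 0.00530612
Highest score → faulty.

faulty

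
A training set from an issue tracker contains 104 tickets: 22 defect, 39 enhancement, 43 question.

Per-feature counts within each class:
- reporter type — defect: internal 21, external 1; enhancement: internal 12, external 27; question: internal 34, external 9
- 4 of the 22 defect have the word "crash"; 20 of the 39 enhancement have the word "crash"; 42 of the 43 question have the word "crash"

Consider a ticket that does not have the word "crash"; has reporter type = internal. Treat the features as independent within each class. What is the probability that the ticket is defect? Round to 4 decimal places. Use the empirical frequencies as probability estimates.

defect: (22/104) × (21/22) × (18/22) ≈ 0.16521
enhancement: (39/104) × (12/39) × (19/39) ≈ 0.056213
question: (43/104) × (34/43) × (1/43) ≈ 0.00760286
P(defect | x) = 0.16521 / 0.22902586 ≈ 0.7214

0.7214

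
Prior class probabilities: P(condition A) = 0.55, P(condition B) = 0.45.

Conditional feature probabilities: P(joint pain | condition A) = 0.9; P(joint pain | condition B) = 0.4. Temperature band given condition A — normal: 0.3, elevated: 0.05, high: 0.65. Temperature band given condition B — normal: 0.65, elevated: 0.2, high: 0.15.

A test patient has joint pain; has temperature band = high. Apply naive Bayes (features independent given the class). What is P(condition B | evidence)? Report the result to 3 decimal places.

condition A: 0.55 × 0.9 × 0.65 = 0.32175
condition B: 0.45 × 0.4 × 0.15 = 0.027
P(condition B | x) = 0.027 / 0.34875 ≈ 0.077

0.077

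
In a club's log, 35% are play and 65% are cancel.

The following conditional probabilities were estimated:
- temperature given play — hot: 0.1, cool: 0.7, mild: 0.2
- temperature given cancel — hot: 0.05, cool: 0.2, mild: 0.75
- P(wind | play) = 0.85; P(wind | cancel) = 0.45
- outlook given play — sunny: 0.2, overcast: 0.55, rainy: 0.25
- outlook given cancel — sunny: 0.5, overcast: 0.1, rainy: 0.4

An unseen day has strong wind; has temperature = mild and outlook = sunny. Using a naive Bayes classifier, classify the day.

cancel

play: 0.35 × 0.2 × 0.85 × 0.2 = 0.0119
cancel: 0.65 × 0.75 × 0.45 × 0.5 = 0.1096875
Highest score → cancel.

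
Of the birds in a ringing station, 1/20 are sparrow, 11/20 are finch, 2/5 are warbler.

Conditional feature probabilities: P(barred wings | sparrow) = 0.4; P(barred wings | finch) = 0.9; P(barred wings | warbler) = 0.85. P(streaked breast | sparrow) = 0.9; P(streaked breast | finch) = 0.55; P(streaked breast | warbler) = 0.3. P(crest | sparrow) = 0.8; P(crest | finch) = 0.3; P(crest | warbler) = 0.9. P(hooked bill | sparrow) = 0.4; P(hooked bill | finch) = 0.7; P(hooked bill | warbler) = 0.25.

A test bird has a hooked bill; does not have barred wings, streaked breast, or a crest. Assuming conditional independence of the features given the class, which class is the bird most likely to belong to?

sparrow: 0.05 × (1−0.4) × (1−0.9) × (1−0.8) × 0.4 = 0.00024
finch: 0.55 × (1−0.9) × (1−0.55) × (1−0.3) × 0.7 = 0.0121275
warbler: 0.4 × (1−0.85) × (1−0.3) × (1−0.9) × 0.25 = 0.00105
Highest score → finch.

finch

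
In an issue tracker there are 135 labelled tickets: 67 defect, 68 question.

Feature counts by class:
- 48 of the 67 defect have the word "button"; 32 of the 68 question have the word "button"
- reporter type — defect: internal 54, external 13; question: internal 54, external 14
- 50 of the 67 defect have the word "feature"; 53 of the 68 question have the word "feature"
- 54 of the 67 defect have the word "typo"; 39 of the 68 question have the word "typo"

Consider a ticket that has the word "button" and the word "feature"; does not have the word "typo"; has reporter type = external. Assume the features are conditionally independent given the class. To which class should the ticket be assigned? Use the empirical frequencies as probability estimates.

question

defect: (67/135) × (48/67) × (13/67) × (50/67) × (13/67) ≈ 0.00998941
question: (68/135) × (32/68) × (14/68) × (53/68) × (29/68) ≈ 0.0162215
Highest score → question.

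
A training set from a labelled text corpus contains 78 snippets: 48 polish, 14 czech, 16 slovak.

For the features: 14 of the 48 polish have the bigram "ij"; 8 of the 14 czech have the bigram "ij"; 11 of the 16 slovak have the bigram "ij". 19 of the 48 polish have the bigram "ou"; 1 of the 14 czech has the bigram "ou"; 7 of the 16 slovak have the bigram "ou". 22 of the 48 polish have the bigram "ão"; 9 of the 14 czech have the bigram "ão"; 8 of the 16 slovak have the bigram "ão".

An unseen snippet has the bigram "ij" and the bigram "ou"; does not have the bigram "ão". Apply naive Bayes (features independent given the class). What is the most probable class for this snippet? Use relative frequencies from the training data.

polish

polish: (48/78) × (14/48) × (19/48) × (26/48) ≈ 0.0384838
czech: (14/78) × (8/14) × (1/14) × (5/14) ≈ 0.00261643
slovak: (16/78) × (11/16) × (7/16) × (8/16) ≈ 0.0308494
Highest score → polish.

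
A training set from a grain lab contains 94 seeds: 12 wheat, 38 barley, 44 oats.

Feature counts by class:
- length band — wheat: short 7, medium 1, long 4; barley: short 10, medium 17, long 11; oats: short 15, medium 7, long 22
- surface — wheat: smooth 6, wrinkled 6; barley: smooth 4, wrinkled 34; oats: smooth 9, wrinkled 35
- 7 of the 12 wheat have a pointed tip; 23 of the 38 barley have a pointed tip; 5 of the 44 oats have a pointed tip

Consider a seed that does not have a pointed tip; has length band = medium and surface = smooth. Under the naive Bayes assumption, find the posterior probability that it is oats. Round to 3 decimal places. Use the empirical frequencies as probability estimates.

0.581

wheat: (12/94) × (1/12) × (6/12) × (5/12) ≈ 0.00221631
barley: (38/94) × (17/38) × (4/38) × (15/38) ≈ 0.00751459
oats: (44/94) × (7/44) × (9/44) × (39/44) ≈ 0.0135012
P(oats | x) = 0.0135012 / 0.0232321 ≈ 0.581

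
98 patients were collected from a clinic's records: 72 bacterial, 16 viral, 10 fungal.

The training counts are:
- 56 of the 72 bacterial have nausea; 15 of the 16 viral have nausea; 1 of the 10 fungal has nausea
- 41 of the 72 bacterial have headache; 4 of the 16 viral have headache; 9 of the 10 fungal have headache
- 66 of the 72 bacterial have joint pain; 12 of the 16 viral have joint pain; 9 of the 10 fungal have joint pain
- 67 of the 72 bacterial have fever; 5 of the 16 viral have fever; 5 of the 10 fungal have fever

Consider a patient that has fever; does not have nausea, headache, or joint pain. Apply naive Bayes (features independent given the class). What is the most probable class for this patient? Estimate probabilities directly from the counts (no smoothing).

bacterial: (72/98) × (16/72) × (31/72) × (6/72) × (67/72) ≈ 0.0054511
viral: (16/98) × (1/16) × (12/16) × (4/16) × (5/16) ≈ 0.000597895
fungal: (10/98) × (9/10) × (1/10) × (1/10) × (5/10) ≈ 0.000459184
Highest score → bacterial.

bacterial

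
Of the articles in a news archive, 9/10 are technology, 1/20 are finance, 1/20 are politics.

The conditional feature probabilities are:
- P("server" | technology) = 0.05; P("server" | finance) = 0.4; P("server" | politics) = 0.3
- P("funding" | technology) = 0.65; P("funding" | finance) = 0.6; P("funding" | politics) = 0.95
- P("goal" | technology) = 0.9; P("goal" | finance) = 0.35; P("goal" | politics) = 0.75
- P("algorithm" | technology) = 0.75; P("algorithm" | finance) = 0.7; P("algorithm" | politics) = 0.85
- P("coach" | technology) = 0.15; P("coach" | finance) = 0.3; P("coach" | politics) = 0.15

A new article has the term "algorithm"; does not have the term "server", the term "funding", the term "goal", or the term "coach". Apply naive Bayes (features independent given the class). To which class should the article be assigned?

technology: 0.9 × (1−0.05) × (1−0.65) × (1−0.9) × 0.75 × (1−0.15) = 0.0190771875
finance: 0.05 × (1−0.4) × (1−0.6) × (1−0.35) × 0.7 × (1−0.3) = 0.003822
politics: 0.05 × (1−0.3) × (1−0.95) × (1−0.75) × 0.85 × (1−0.15) = 0.00031609375
Highest score → technology.

technology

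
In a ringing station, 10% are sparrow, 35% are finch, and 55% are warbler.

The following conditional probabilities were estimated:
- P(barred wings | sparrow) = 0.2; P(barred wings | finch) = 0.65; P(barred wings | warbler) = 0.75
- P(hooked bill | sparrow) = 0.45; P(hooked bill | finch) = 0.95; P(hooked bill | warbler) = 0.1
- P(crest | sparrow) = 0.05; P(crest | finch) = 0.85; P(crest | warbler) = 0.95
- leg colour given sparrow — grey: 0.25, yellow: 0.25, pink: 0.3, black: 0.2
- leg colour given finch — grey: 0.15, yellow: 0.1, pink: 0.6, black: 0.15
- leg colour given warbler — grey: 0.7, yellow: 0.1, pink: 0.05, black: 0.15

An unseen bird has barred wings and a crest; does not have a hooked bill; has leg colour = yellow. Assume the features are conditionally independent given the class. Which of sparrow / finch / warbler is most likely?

warbler

sparrow: 0.1 × 0.2 × (1−0.45) × 0.05 × 0.25 = 0.0001375
finch: 0.35 × 0.65 × (1−0.95) × 0.85 × 0.1 = 0.000966875
warbler: 0.55 × 0.75 × (1−0.1) × 0.95 × 0.1 = 0.03526875
Highest score → warbler.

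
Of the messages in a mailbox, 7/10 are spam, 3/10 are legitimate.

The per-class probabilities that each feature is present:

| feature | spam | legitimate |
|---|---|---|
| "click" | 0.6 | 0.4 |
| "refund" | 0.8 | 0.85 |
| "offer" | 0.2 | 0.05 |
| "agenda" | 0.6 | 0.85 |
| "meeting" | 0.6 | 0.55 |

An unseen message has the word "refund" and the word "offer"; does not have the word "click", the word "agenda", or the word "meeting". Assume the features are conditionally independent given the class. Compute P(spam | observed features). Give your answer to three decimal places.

0.933

spam: 0.7 × (1−0.6) × 0.8 × 0.2 × (1−0.6) × (1−0.6) = 0.007168
legitimate: 0.3 × (1−0.4) × 0.85 × 0.05 × (1−0.85) × (1−0.55) = 0.000516375
P(spam | x) = 0.007168 / 0.007684375 ≈ 0.933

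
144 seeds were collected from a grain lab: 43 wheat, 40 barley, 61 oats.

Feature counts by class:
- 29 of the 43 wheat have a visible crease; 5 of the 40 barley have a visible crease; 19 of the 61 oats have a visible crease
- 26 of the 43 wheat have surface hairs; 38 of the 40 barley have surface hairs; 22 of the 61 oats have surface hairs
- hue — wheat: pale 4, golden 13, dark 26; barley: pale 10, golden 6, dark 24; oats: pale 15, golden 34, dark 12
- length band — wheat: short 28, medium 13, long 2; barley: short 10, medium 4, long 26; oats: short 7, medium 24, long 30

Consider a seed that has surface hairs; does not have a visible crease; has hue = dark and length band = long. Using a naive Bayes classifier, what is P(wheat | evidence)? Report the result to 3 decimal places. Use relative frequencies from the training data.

wheat: (43/144) × (14/43) × (26/43) × (26/43) × (2/43) ≈ 0.00165324
barley: (40/144) × (35/40) × (38/40) × (24/40) × (26/40) ≈ 0.0900521
oats: (61/144) × (42/61) × (22/61) × (12/61) × (30/61) ≈ 0.0101771
P(wheat | x) = 0.00165324 / 0.10188244 ≈ 0.016

0.016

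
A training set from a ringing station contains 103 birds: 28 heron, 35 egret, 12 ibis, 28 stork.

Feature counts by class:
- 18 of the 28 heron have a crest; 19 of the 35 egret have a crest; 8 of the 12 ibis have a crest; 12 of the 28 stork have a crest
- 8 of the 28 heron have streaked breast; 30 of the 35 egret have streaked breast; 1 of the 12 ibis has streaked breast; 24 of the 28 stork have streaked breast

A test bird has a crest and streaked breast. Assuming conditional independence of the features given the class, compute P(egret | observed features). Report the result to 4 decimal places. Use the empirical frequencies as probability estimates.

0.5029

heron: (28/103) × (18/28) × (8/28) ≈ 0.0499307
egret: (35/103) × (19/35) × (30/35) ≈ 0.158114
ibis: (12/103) × (8/12) × (1/12) ≈ 0.00647249
stork: (28/103) × (12/28) × (24/28) ≈ 0.0998613
P(egret | x) = 0.158114 / 0.31437849 ≈ 0.5029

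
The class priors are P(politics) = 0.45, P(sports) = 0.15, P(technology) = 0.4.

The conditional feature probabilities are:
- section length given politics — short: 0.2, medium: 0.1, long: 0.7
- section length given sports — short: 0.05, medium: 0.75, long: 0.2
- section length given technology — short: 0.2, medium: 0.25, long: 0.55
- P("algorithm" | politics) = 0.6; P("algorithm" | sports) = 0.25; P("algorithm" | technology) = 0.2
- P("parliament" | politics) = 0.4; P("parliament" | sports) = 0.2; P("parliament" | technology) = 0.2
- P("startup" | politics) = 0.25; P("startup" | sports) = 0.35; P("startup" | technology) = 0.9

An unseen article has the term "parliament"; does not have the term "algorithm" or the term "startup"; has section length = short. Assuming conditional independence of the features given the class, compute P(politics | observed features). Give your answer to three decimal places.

0.843

politics: 0.45 × 0.2 × (1−0.6) × 0.4 × (1−0.25) = 0.0108
sports: 0.15 × 0.05 × (1−0.25) × 0.2 × (1−0.35) = 0.00073125
technology: 0.4 × 0.2 × (1−0.2) × 0.2 × (1−0.9) = 0.00128
P(politics | x) = 0.0108 / 0.01281125 ≈ 0.843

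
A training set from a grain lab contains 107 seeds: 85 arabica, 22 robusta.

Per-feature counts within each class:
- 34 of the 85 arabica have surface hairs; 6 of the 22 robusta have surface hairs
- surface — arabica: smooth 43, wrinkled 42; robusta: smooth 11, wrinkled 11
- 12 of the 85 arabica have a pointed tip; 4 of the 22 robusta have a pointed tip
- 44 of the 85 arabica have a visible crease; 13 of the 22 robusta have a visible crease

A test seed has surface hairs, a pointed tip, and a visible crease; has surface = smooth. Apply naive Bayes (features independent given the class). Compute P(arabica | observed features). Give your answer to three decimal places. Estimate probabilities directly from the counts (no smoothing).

arabica: (85/107) × (34/85) × (43/85) × (12/85) × (44/85) ≈ 0.0117474
robusta: (22/107) × (6/22) × (11/22) × (4/22) × (13/22) ≈ 0.00301228
P(arabica | x) = 0.0117474 / 0.01475968 ≈ 0.796

0.796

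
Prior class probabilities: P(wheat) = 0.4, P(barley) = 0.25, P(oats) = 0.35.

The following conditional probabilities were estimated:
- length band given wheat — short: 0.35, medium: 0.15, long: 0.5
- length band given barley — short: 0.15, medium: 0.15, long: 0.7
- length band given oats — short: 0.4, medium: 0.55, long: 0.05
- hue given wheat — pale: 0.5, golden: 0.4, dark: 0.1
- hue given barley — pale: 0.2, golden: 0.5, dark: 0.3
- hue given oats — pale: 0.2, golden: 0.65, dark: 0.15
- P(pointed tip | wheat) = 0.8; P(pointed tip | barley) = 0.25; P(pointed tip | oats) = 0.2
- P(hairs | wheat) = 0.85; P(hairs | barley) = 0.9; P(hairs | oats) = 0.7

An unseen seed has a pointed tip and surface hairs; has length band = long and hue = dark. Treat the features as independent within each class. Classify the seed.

wheat: 0.4 × 0.5 × 0.1 × 0.8 × 0.85 = 0.0136
barley: 0.25 × 0.7 × 0.3 × 0.25 × 0.9 = 0.0118125
oats: 0.35 × 0.05 × 0.15 × 0.2 × 0.7 = 0.0003675
Highest score → wheat.

wheat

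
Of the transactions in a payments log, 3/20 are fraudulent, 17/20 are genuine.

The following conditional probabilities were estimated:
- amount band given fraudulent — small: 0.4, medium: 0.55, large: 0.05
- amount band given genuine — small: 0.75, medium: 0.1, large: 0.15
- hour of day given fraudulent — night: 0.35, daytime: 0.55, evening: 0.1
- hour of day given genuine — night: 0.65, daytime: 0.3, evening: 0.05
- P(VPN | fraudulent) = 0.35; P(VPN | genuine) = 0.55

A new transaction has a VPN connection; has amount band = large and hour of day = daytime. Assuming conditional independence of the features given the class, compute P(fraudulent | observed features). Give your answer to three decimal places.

fraudulent: 0.15 × 0.05 × 0.55 × 0.35 = 0.00144375
genuine: 0.85 × 0.15 × 0.3 × 0.55 = 0.0210375
P(fraudulent | x) = 0.00144375 / 0.02248125 ≈ 0.064

0.064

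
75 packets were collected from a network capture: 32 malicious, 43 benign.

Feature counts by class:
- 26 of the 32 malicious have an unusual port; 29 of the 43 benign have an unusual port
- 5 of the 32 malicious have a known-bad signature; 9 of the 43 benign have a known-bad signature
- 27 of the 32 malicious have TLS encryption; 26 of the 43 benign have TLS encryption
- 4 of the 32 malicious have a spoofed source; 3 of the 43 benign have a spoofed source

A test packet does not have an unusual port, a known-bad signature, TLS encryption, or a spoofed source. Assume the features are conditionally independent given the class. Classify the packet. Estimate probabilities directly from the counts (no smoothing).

benign

malicious: (32/75) × (6/32) × (27/32) × (5/32) × (28/32) = 0.009228515625
benign: (43/75) × (14/43) × (34/43) × (17/43) × (40/43) ≈ 0.0542812
Highest score → benign.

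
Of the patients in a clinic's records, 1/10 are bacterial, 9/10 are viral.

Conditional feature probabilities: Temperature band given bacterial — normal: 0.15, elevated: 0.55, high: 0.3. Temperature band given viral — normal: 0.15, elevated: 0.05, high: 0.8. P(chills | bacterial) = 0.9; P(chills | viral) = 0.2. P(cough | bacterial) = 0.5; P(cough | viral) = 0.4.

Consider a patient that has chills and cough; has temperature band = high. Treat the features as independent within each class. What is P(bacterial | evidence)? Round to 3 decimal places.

0.190

bacterial: 0.1 × 0.3 × 0.9 × 0.5 = 0.0135
viral: 0.9 × 0.8 × 0.2 × 0.4 = 0.0576
P(bacterial | x) = 0.0135 / 0.0711 ≈ 0.190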